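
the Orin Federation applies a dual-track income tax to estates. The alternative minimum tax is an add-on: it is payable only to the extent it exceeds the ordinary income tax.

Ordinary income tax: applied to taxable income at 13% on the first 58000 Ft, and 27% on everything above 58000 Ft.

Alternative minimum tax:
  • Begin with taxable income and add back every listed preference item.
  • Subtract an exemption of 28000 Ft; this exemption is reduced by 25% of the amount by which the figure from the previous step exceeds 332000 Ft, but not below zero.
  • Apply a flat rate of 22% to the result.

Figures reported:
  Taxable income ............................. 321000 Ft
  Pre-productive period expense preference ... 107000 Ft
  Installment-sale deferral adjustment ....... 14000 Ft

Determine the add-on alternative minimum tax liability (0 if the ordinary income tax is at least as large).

Alternative minimum tax:
  Adjusted income: 321000 Ft + 107000 Ft + 14000 Ft = 442000 Ft
  Exemption: 28000 Ft − 25% × (442000 Ft − 332000 Ft) = 28000 Ft − 27500 Ft = 500 Ft
  Base: 442000 Ft − 500 Ft = 441500 Ft
  441500 Ft × 22% = 97130 Ft

Ordinary income tax:
  58000 Ft × 13% = 7540 Ft
  263000 Ft × 27% = 71010 Ft
  → 78550 Ft

Excess of alternative minimum tax over ordinary income tax: 97130 Ft − 78550 Ft = 18580 Ft.

18580 Ft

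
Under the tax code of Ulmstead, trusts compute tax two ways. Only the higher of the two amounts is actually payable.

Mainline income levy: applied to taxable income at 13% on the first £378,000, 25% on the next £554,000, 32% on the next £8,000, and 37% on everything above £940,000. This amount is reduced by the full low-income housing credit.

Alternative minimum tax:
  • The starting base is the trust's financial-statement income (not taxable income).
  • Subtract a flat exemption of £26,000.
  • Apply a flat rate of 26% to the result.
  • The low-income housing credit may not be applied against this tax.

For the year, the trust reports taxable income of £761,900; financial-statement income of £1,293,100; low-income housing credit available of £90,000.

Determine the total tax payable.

Alternative minimum tax:
  Base (financial-statement income): £1,293,100
  Less exemption £26,000 → base £1,267,100
  £1,267,100 × 26% = £329,446

Mainline income levy:
  £378,000 × 13% = £49,140
  £383,900 × 25% = £95,975
  → £145,115
  Less low-income housing credit £90,000 → £55,115

£329,446 > £55,115, so the alternative minimum tax is the binding amount.

£329,446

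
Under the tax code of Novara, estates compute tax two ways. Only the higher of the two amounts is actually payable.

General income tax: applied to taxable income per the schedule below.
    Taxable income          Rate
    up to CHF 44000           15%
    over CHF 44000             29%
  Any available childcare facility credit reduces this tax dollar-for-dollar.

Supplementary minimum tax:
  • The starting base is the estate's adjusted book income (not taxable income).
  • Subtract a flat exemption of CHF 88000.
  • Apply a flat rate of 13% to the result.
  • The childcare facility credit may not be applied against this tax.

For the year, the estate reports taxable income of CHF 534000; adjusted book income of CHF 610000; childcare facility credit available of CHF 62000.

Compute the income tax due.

General income tax:
  CHF 44000 × 15% = CHF 6600
  CHF 490000 × 29% = CHF 142100
  → CHF 148700
  Less childcare facility credit CHF 62000 → CHF 86700

Supplementary minimum tax:
  Base (adjusted book income): CHF 610000
  Less exemption CHF 88000 → base CHF 522000
  CHF 522000 × 13% = CHF 67860

CHF 86700 > CHF 67860, so the general income tax governs.

CHF 86700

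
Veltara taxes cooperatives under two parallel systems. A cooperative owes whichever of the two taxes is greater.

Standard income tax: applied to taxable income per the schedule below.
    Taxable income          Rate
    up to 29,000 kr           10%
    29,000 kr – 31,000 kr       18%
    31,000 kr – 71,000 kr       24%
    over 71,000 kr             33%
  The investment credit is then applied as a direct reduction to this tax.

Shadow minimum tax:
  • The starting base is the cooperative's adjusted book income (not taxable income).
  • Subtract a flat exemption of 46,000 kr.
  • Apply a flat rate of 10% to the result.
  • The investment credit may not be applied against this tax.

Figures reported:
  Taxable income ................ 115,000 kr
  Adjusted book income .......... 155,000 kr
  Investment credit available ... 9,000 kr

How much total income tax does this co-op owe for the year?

18,380 kr

Standard income tax:
  29,000 kr × 10% = 2,900 kr
  2,000 kr × 18% = 360 kr
  40,000 kr × 24% = 9,600 kr
  44,000 kr × 33% = 14,520 kr
  → 27,380 kr
  Less investment credit 9,000 kr → 18,380 kr

Shadow minimum tax:
  Base (adjusted book income): 155,000 kr
  Less exemption 46,000 kr → base 109,000 kr
  109,000 kr × 10% = 10,900 kr

18,380 kr > 10,900 kr, so the standard income tax governs.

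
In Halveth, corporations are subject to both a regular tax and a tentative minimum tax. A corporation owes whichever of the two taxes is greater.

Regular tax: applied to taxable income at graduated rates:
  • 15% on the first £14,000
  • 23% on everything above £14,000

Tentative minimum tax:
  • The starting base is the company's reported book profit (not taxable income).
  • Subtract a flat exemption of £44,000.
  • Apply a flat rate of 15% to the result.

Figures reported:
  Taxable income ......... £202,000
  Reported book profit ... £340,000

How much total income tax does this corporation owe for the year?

£45,340

Regular tax:
  £14,000 × 15% = £2,100
  £188,000 × 23% = £43,240
  → £45,340

Tentative minimum tax:
  Base (reported book profit): £340,000
  Less exemption £44,000 → base £296,000
  £296,000 × 15% = £44,400

£45,340 > £44,400, so the regular tax governs.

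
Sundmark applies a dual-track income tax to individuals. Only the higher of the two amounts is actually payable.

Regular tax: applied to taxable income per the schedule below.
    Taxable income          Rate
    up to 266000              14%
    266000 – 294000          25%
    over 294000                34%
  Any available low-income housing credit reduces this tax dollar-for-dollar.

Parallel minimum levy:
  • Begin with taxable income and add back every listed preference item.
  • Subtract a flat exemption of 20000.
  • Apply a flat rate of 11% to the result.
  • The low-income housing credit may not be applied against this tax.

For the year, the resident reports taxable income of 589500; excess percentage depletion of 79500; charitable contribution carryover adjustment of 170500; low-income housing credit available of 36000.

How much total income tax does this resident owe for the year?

Regular tax:
  266000 × 14% = 37240
  28000 × 25% = 7000
  295500 × 34% = 100470
  → 144710
  Less low-income housing credit 36000 → 108710

Parallel minimum levy:
  Adjusted income: 589500 + 79500 + 170500 = 839500
  Less exemption 20000 → base 819500
  819500 × 11% = 90145

108710 > 90145, so the regular tax governs.

108710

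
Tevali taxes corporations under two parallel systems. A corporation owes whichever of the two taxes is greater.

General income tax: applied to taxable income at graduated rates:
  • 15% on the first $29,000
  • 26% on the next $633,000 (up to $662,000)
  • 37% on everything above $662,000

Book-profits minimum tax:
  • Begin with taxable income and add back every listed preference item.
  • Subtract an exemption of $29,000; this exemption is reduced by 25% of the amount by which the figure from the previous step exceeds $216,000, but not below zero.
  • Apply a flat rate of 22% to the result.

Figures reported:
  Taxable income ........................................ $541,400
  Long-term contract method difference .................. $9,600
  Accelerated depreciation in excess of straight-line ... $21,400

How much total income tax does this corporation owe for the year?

$137,574

General income tax:
  $29,000 × 15% = $4,350
  $512,400 × 26% = $133,224
  → $137,574

Book-profits minimum tax:
  Adjusted income: $541,400 + $9,600 + $21,400 = $572,400
  Exemption: 25% × ($572,400 − $216,000) = $89,100 ≥ $29,000, so the exemption is fully phased out
  Base: $572,400 − $0 = $572,400
  $572,400 × 22% = $125,928

$137,574 > $125,928, so the general income tax governs.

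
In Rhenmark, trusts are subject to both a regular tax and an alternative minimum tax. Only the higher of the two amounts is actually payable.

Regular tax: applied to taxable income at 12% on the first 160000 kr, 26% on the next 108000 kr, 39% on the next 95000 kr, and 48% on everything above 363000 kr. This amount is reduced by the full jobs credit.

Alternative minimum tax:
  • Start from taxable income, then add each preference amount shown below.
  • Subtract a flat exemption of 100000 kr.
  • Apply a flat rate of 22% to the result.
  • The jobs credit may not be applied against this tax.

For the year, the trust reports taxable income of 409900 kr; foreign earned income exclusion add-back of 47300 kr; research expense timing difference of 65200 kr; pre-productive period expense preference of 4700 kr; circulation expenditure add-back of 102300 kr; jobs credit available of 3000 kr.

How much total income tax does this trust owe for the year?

Regular tax:
  160000 kr × 12% = 19200 kr
  108000 kr × 26% = 28080 kr
  95000 kr × 39% = 37050 kr
  46900 kr × 48% = 22512 kr
  → 106842 kr
  Less jobs credit 3000 kr → 103842 kr

Alternative minimum tax:
  Adjusted income: 409900 kr + 47300 kr + 65200 kr + 4700 kr + 102300 kr = 629400 kr
  Less exemption 100000 kr → base 529400 kr
  529400 kr × 22% = 116468 kr

116468 kr > 103842 kr, so the alternative minimum tax is the binding amount.

116468 kr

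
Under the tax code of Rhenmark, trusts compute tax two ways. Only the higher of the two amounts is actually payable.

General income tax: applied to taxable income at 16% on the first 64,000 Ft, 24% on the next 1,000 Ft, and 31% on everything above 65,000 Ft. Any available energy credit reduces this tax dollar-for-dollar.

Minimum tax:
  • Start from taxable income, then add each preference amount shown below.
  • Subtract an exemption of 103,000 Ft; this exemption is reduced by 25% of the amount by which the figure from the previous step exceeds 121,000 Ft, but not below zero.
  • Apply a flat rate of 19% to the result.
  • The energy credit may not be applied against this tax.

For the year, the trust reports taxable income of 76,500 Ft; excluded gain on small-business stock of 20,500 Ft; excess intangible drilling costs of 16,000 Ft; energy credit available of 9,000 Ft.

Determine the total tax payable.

Minimum tax:
  Adjusted income: 76,500 Ft + 20,500 Ft + 16,000 Ft = 113,000 Ft
  Exemption: 113,000 Ft ≤ 121,000 Ft, so full 103,000 Ft applies
  Base: 113,000 Ft − 103,000 Ft = 10,000 Ft
  10,000 Ft × 19% = 1,900 Ft

General income tax:
  64,000 Ft × 16% = 10,240 Ft
  1,000 Ft × 24% = 240 Ft
  11,500 Ft × 31% = 3,565 Ft
  → 14,045 Ft
  Less energy credit 9,000 Ft → 5,045 Ft

5,045 Ft > 1,900 Ft, so the general income tax governs.

5,045 Ft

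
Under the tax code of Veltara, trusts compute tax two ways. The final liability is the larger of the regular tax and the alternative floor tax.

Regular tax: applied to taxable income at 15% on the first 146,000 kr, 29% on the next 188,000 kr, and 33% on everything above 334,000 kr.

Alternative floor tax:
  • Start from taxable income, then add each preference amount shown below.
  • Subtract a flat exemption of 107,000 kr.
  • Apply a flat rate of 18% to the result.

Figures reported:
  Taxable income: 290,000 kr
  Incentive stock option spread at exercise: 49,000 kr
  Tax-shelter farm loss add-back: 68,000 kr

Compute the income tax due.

Regular tax:
  146,000 kr × 15% = 21,900 kr
  144,000 kr × 29% = 41,760 kr
  → 63,660 kr

Alternative floor tax:
  Adjusted income: 290,000 kr + 49,000 kr + 68,000 kr = 407,000 kr
  Less exemption 107,000 kr → base 300,000 kr
  300,000 kr × 18% = 54,000 kr

63,660 kr > 54,000 kr, so the regular tax governs.

63,660 kr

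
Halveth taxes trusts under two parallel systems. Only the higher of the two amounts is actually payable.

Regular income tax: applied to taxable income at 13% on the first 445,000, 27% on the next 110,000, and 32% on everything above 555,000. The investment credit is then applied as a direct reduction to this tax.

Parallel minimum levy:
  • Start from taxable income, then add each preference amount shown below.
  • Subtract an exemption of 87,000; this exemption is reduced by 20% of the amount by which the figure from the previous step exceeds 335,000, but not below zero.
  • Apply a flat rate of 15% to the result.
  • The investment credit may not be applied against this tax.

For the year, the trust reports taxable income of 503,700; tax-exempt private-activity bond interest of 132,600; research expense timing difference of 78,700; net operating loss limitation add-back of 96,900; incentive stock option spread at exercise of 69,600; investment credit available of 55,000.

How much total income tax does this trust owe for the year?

Regular income tax:
  445,000 × 13% = 57,850
  58,700 × 27% = 15,849
  → 73,699
  Less investment credit 55,000 → 18,699

Parallel minimum levy:
  Adjusted income: 503,700 + 132,600 + 78,700 + 96,900 + 69,600 = 881,500
  Exemption: 20% × (881,500 − 335,000) = 109,300 ≥ 87,000, so the exemption is fully phased out
  Base: 881,500 − 0 = 881,500
  881,500 × 15% = 132,225

132,225 > 18,699, so the parallel minimum levy is the binding amount.

132,225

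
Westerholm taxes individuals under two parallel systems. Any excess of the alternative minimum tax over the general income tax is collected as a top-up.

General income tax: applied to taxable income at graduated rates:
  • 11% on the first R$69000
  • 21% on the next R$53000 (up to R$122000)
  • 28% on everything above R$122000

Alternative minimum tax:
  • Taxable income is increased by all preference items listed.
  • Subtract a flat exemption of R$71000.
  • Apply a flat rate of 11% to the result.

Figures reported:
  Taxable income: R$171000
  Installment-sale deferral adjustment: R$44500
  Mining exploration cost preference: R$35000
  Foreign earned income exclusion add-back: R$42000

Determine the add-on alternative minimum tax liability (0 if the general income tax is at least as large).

R$0

Alternative minimum tax:
  Adjusted income: R$171000 + R$44500 + R$35000 + R$42000 = R$292500
  Less exemption R$71000 → base R$221500
  R$221500 × 11% = R$24365

General income tax:
  R$69000 × 11% = R$7590
  R$53000 × 21% = R$11130
  R$49000 × 28% = R$13720
  → R$32440

R$24365 ≤ R$32440, so no add-on is due.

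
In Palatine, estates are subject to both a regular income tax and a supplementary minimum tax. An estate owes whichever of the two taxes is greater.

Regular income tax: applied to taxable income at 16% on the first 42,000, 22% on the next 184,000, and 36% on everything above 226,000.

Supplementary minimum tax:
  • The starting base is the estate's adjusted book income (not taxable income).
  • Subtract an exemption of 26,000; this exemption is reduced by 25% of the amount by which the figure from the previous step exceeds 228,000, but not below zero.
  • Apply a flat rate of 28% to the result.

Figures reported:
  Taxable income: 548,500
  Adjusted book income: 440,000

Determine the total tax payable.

Regular income tax:
  42,000 × 16% = 6,720
  184,000 × 22% = 40,480
  322,500 × 36% = 116,100
  → 163,300

Supplementary minimum tax:
  Base (adjusted book income): 440,000
  Exemption: 25% × (440,000 − 228,000) = 53,000 ≥ 26,000, so the exemption is fully phased out
  Base: 440,000 − 0 = 440,000
  440,000 × 28% = 123,200

163,300 > 123,200, so the regular income tax governs.

163,300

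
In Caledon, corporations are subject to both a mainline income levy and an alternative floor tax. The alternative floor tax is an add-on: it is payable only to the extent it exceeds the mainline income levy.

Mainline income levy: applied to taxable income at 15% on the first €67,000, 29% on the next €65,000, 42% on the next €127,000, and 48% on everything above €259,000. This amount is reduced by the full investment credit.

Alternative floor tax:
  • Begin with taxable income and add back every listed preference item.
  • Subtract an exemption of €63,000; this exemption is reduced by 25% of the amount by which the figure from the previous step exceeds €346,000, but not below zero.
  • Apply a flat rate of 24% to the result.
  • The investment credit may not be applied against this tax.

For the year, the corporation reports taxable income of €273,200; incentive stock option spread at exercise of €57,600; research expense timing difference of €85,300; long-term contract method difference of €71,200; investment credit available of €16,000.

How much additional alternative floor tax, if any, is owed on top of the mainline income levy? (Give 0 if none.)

Alternative floor tax:
  Adjusted income: €273,200 + €57,600 + €85,300 + €71,200 = €487,300
  Exemption: €63,000 − 25% × (€487,300 − €346,000) = €63,000 − €35,325 = €27,675
  Base: €487,300 − €27,675 = €459,625
  €459,625 × 24% = €110,310

Mainline income levy:
  €67,000 × 15% = €10,050
  €65,000 × 29% = €18,850
  €127,000 × 42% = €53,340
  €14,200 × 48% = €6,816
  → €89,056
  Less investment credit €16,000 → €73,056

Excess of alternative floor tax over mainline income levy: €110,310 − €73,056 = €37,254.

€37,254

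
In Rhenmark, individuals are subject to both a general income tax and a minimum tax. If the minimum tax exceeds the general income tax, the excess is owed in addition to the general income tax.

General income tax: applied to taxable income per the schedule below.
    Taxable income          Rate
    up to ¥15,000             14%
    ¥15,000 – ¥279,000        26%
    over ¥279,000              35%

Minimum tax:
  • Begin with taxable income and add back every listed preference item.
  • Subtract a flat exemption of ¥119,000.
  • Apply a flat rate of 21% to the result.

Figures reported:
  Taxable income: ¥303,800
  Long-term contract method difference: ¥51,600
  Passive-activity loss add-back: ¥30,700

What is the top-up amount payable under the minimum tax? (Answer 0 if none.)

Minimum tax:
  Adjusted income: ¥303,800 + ¥51,600 + ¥30,700 = ¥386,100
  Less exemption ¥119,000 → base ¥267,100
  ¥267,100 × 21% = ¥56,091

General income tax:
  ¥15,000 × 14% = ¥2,100
  ¥264,000 × 26% = ¥68,640
  ¥24,800 × 35% = ¥8,680
  → ¥79,420

¥56,091 ≤ ¥79,420, so no add-on is due.

¥0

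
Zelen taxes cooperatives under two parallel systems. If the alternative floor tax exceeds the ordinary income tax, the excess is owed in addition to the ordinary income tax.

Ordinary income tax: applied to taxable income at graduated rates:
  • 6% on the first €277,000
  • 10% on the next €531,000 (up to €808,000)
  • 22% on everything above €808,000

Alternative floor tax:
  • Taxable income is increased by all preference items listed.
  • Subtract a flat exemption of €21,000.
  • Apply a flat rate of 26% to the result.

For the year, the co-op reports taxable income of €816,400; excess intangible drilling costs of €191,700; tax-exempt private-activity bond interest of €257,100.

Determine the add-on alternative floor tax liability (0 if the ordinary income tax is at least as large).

Ordinary income tax:
  €277,000 × 6% = €16,620
  €531,000 × 10% = €53,100
  €8,400 × 22% = €1,848
  → €71,568

Alternative floor tax:
  Adjusted income: €816,400 + €191,700 + €257,100 = €1,265,200
  Less exemption €21,000 → base €1,244,200
  €1,244,200 × 26% = €323,492

Excess of alternative floor tax over ordinary income tax: €323,492 − €71,568 = €251,924.

€251,924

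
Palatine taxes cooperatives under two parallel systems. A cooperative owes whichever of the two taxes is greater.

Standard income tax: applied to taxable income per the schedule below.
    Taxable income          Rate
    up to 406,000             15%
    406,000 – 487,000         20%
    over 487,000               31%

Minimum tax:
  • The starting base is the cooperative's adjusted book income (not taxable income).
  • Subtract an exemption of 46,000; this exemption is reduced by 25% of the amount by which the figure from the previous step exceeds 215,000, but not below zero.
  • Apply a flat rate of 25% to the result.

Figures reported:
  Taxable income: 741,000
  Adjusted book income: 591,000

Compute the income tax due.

Minimum tax:
  Base (adjusted book income): 591,000
  Exemption: 25% × (591,000 − 215,000) = 94,000 ≥ 46,000, so the exemption is fully phased out
  Base: 591,000 − 0 = 591,000
  591,000 × 25% = 147,750

Standard income tax:
  406,000 × 15% = 60,900
  81,000 × 20% = 16,200
  254,000 × 31% = 78,740
  → 155,840

155,840 > 147,750, so the standard income tax governs.

155,840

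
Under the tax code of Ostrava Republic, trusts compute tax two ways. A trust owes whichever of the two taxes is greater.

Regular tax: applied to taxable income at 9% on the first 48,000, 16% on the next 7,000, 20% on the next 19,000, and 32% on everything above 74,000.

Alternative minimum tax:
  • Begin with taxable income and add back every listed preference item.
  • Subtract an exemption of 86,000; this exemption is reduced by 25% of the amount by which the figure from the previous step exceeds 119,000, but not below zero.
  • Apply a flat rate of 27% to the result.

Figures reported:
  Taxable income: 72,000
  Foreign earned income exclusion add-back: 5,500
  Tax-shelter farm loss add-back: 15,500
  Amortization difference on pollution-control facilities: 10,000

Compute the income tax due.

8,840

Regular tax:
  48,000 × 9% = 4,320
  7,000 × 16% = 1,120
  17,000 × 20% = 3,400
  → 8,840

Alternative minimum tax:
  Adjusted income: 72,000 + 5,500 + 15,500 + 10,000 = 103,000
  Exemption: 103,000 ≤ 119,000, so full 86,000 applies
  Base: 103,000 − 86,000 = 17,000
  17,000 × 27% = 4,590

8,840 > 4,590, so the regular tax governs.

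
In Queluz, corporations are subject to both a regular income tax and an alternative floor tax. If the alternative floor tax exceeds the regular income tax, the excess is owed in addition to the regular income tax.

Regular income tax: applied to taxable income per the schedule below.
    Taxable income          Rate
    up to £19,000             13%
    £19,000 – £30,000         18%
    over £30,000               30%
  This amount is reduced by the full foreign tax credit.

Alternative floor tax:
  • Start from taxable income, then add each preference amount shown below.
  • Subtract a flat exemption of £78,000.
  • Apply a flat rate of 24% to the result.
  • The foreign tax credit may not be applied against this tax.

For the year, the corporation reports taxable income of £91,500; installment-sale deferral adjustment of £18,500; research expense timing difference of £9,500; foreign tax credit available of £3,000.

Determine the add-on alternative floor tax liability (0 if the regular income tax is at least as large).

£0

Alternative floor tax:
  Adjusted income: £91,500 + £18,500 + £9,500 = £119,500
  Less exemption £78,000 → base £41,500
  £41,500 × 24% = £9,960

Regular income tax:
  £19,000 × 13% = £2,470
  £11,000 × 18% = £1,980
  £61,500 × 30% = £18,450
  → £22,900
  Less foreign tax credit £3,000 → £19,900

£9,960 ≤ £19,900, so no add-on is due.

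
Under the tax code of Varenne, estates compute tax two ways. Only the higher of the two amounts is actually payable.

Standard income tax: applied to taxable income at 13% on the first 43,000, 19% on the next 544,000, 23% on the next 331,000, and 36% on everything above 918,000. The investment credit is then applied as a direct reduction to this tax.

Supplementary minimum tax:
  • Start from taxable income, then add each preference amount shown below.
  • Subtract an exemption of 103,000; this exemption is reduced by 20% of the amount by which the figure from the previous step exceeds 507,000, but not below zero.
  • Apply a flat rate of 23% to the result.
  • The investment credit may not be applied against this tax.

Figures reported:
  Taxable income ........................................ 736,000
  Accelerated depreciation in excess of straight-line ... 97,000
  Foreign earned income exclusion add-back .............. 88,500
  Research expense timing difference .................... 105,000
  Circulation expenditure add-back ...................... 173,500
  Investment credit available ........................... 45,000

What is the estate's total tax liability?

276,000

Supplementary minimum tax:
  Adjusted income: 736,000 + 97,000 + 88,500 + 105,000 + 173,500 = 1,200,000
  Exemption: 20% × (1,200,000 − 507,000) = 138,600 ≥ 103,000, so the exemption is fully phased out
  Base: 1,200,000 − 0 = 1,200,000
  1,200,000 × 23% = 276,000

Standard income tax:
  43,000 × 13% = 5,590
  544,000 × 19% = 103,360
  149,000 × 23% = 34,270
  → 143,220
  Less investment credit 45,000 → 98,220

276,000 > 98,220, so the supplementary minimum tax is the binding amount.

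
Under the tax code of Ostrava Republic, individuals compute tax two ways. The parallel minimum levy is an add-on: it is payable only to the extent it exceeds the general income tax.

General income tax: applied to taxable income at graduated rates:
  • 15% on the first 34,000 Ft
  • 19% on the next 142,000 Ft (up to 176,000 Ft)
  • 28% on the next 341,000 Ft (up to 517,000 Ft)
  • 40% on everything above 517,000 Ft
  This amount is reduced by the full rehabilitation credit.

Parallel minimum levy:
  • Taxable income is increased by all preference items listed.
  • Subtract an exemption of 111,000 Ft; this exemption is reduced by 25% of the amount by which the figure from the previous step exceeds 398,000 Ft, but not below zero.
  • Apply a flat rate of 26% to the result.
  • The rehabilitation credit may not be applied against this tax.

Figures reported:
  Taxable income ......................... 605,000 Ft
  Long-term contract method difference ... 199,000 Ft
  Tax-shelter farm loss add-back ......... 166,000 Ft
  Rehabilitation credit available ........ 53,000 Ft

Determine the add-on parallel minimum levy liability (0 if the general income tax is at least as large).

General income tax:
  34,000 Ft × 15% = 5,100 Ft
  142,000 Ft × 19% = 26,980 Ft
  341,000 Ft × 28% = 95,480 Ft
  88,000 Ft × 40% = 35,200 Ft
  → 162,760 Ft
  Less rehabilitation credit 53,000 Ft → 109,760 Ft

Parallel minimum levy:
  Adjusted income: 605,000 Ft + 199,000 Ft + 166,000 Ft = 970,000 Ft
  Exemption: 25% × (970,000 Ft − 398,000 Ft) = 143,000 Ft ≥ 111,000 Ft, so the exemption is fully phased out
  Base: 970,000 Ft − 0 Ft = 970,000 Ft
  970,000 Ft × 26% = 252,200 Ft

Excess of parallel minimum levy over general income tax: 252,200 Ft − 109,760 Ft = 142,440 Ft.

142,440 Ft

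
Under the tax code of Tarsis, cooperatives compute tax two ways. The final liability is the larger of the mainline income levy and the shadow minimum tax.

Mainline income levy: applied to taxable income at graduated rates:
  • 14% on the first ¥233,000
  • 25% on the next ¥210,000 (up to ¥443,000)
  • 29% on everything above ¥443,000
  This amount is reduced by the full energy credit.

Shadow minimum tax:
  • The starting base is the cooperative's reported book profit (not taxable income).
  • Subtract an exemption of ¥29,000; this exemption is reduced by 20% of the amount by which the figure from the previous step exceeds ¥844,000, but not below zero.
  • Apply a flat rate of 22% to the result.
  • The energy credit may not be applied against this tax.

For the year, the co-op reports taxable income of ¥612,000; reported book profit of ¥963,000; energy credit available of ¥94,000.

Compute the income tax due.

Mainline income levy:
  ¥233,000 × 14% = ¥32,620
  ¥210,000 × 25% = ¥52,500
  ¥169,000 × 29% = ¥49,010
  → ¥134,130
  Less energy credit ¥94,000 → ¥40,130

Shadow minimum tax:
  Base (reported book profit): ¥963,000
  Exemption: ¥29,000 − 20% × (¥963,000 − ¥844,000) = ¥29,000 − ¥23,800 = ¥5,200
  Base: ¥963,000 − ¥5,200 = ¥957,800
  ¥957,800 × 22% = ¥210,716

¥210,716 > ¥40,130, so the shadow minimum tax is the binding amount.

¥210,716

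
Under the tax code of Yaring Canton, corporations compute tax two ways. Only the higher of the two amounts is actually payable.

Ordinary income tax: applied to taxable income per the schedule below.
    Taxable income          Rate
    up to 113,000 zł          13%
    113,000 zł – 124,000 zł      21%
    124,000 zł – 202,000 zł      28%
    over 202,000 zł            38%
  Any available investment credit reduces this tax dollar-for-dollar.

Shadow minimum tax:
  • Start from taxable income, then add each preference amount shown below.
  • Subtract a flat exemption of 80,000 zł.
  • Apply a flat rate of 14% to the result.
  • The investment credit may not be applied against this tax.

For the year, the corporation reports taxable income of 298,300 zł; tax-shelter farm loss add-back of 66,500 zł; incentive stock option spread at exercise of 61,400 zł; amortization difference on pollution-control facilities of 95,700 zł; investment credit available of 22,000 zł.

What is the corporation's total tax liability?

Ordinary income tax:
  113,000 zł × 13% = 14,690 zł
  11,000 zł × 21% = 2,310 zł
  78,000 zł × 28% = 21,840 zł
  96,300 zł × 38% = 36,594 zł
  → 75,434 zł
  Less investment credit 22,000 zł → 53,434 zł

Shadow minimum tax:
  Adjusted income: 298,300 zł + 66,500 zł + 61,400 zł + 95,700 zł = 521,900 zł
  Less exemption 80,000 zł → base 441,900 zł
  441,900 zł × 14% = 61,866 zł

61,866 zł > 53,434 zł, so the shadow minimum tax is the binding amount.

61,866 zł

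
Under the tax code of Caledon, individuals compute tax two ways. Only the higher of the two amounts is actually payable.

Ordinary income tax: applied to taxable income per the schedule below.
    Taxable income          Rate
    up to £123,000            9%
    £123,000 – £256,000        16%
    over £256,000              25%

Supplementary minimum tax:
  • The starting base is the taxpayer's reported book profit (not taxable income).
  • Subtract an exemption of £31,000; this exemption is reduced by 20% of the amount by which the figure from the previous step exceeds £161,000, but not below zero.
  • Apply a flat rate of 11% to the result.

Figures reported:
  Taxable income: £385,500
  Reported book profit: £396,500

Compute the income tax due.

Supplementary minimum tax:
  Base (reported book profit): £396,500
  Exemption: 20% × (£396,500 − £161,000) = £47,100 ≥ £31,000, so the exemption is fully phased out
  Base: £396,500 − £0 = £396,500
  £396,500 × 11% = £43,615

Ordinary income tax:
  £123,000 × 9% = £11,070
  £133,000 × 16% = £21,280
  £129,500 × 25% = £32,375
  → £64,725

£64,725 > £43,615, so the ordinary income tax governs.

£64,725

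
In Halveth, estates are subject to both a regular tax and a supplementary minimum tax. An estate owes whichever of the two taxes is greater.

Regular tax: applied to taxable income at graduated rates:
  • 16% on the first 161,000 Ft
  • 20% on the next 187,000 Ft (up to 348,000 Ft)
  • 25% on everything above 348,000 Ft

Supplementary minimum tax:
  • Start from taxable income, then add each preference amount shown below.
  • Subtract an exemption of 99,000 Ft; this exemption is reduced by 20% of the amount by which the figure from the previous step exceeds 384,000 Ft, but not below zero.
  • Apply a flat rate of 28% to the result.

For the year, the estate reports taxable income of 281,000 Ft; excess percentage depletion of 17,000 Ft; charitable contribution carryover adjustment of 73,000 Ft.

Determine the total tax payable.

Regular tax:
  161,000 Ft × 16% = 25,760 Ft
  120,000 Ft × 20% = 24,000 Ft
  → 49,760 Ft

Supplementary minimum tax:
  Adjusted income: 281,000 Ft + 17,000 Ft + 73,000 Ft = 371,000 Ft
  Exemption: 371,000 Ft ≤ 384,000 Ft, so full 99,000 Ft applies
  Base: 371,000 Ft − 99,000 Ft = 272,000 Ft
  272,000 Ft × 28% = 76,160 Ft

76,160 Ft > 49,760 Ft, so the supplementary minimum tax is the binding amount.

76,160 Ft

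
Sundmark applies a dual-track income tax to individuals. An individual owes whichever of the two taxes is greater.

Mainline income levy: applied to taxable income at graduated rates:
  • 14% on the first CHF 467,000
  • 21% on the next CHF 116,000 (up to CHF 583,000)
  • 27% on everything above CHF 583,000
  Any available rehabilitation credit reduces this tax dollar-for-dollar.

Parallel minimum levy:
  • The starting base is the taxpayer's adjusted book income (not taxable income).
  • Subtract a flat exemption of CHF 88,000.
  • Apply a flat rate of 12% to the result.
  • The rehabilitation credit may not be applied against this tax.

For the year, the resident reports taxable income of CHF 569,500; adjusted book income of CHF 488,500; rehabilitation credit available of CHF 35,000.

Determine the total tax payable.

Mainline income levy:
  CHF 467,000 × 14% = CHF 65,380
  CHF 102,500 × 21% = CHF 21,525
  → CHF 86,905
  Less rehabilitation credit CHF 35,000 → CHF 51,905

Parallel minimum levy:
  Base (adjusted book income): CHF 488,500
  Less exemption CHF 88,000 → base CHF 400,500
  CHF 400,500 × 12% = CHF 48,060

CHF 51,905 > CHF 48,060, so the mainline income levy governs.

CHF 51,905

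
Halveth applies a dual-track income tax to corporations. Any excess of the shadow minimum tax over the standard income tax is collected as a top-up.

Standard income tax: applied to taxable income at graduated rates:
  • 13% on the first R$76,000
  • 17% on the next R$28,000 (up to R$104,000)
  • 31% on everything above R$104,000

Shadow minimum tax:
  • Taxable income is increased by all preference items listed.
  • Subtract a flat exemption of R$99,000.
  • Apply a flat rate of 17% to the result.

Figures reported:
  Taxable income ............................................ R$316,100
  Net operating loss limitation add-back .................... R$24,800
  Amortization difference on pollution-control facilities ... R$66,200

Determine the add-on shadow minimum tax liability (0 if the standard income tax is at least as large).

Standard income tax:
  R$76,000 × 13% = R$9,880
  R$28,000 × 17% = R$4,760
  R$212,100 × 31% = R$65,751
  → R$80,391

Shadow minimum tax:
  Adjusted income: R$316,100 + R$24,800 + R$66,200 = R$407,100
  Less exemption R$99,000 → base R$308,100
  R$308,100 × 17% = R$52,377

R$52,377 ≤ R$80,391, so no add-on is due.

R$0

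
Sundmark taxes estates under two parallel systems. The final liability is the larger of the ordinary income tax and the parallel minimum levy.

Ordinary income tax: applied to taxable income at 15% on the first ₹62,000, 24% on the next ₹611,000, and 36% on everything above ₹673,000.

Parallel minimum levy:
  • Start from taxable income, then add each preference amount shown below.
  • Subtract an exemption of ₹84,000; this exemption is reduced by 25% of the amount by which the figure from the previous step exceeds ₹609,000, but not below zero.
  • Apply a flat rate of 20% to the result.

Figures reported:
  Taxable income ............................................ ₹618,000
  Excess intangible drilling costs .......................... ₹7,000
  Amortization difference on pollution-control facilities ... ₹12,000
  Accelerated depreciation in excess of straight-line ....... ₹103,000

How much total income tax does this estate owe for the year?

Parallel minimum levy:
  Adjusted income: ₹618,000 + ₹7,000 + ₹12,000 + ₹103,000 = ₹740,000
  Exemption: ₹84,000 − 25% × (₹740,000 − ₹609,000) = ₹84,000 − ₹32,750 = ₹51,250
  Base: ₹740,000 − ₹51,250 = ₹688,750
  ₹688,750 × 20% = ₹137,750

Ordinary income tax:
  ₹62,000 × 15% = ₹9,300
  ₹556,000 × 24% = ₹133,440
  → ₹142,740

₹142,740 > ₹137,750, so the ordinary income tax governs.

₹142,740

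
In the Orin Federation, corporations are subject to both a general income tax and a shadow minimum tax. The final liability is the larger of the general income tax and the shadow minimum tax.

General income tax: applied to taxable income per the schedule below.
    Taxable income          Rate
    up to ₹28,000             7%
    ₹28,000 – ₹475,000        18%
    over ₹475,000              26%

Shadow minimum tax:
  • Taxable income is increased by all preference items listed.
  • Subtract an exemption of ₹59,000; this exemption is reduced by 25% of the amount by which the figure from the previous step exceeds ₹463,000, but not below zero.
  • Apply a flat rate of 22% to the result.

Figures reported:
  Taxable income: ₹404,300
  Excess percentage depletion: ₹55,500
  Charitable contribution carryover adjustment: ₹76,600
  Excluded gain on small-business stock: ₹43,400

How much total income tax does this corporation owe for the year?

Shadow minimum tax:
  Adjusted income: ₹404,300 + ₹55,500 + ₹76,600 + ₹43,400 = ₹579,800
  Exemption: ₹59,000 − 25% × (₹579,800 − ₹463,000) = ₹59,000 − ₹29,200 = ₹29,800
  Base: ₹579,800 − ₹29,800 = ₹550,000
  ₹550,000 × 22% = ₹121,000

General income tax:
  ₹28,000 × 7% = ₹1,960
  ₹376,300 × 18% = ₹67,734
  → ₹69,694

₹121,000 > ₹69,694, so the shadow minimum tax is the binding amount.

₹121,000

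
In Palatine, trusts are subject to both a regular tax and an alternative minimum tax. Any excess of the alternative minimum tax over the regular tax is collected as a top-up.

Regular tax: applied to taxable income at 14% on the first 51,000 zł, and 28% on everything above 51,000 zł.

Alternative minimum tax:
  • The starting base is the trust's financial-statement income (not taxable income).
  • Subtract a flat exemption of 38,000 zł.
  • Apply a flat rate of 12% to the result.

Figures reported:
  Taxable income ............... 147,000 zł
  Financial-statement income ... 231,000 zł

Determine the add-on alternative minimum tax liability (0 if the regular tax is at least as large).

0 zł

Alternative minimum tax:
  Base (financial-statement income): 231,000 zł
  Less exemption 38,000 zł → base 193,000 zł
  193,000 zł × 12% = 23,160 zł

Regular tax:
  51,000 zł × 14% = 7,140 zł
  96,000 zł × 28% = 26,880 zł
  → 34,020 zł

23,160 zł ≤ 34,020 zł, so no add-on is due.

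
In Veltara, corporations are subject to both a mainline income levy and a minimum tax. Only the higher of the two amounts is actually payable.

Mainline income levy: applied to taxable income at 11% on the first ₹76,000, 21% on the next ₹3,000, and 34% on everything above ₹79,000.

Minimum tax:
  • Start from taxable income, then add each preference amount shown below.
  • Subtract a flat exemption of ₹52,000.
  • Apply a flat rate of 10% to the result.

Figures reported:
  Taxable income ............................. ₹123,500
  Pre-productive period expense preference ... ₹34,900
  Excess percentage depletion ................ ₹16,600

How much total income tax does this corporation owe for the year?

₹24,120

Mainline income levy:
  ₹76,000 × 11% = ₹8,360
  ₹3,000 × 21% = ₹630
  ₹44,500 × 34% = ₹15,130
  → ₹24,120

Minimum tax:
  Adjusted income: ₹123,500 + ₹34,900 + ₹16,600 = ₹175,000
  Less exemption ₹52,000 → base ₹123,000
  ₹123,000 × 10% = ₹12,300

₹24,120 > ₹12,300, so the mainline income levy governs.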